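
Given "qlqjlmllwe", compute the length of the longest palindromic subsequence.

One longest palindromic subsequence is llmll (positions 2,5,6,7,8); it reads the same forward and backward, and the interval DP gives dp[1][10] = 5.

5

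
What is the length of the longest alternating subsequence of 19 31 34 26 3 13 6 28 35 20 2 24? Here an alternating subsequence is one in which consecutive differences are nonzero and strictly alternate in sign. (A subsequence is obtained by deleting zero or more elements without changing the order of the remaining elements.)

8

Track the best alternating length ending on an up-step vs a down-step at each position: up/down = 1/1, 2/1, 2/1, 2/3, 1/3, 4/3, 4/5, 6/3, 6/1, 6/7, 1/7, 8/7.
The maximum over both is 8; one such subsequence is 19, 31, 3, 13, 6, 28, 20, 24.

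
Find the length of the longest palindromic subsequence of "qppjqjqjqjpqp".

One longest palindromic subsequence is ppjqjqjqjpp (positions 2,3,4,5,6,7,8,9,10,11,13); it reads the same forward and backward, and the interval DP gives dp[1][13] = 11.

11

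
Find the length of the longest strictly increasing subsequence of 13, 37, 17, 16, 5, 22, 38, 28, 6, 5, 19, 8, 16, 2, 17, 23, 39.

One longest increasing subsequence is 5, 6, 8, 16, 17, 23, 39 (positions 5,9,12,13,15,16,17), of length 7; no longer one exists.

7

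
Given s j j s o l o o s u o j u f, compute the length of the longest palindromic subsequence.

One longest palindromic subsequence is jsooosj (positions 3,4,5,7,8,9,12); it reads the same forward and backward, and the interval DP gives dp[1][14] = 7.

7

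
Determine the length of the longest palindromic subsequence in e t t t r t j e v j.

6

Using dp[i][j] = 2 + dp[i+1][j−1] if the ends match, else max(dp[i+1][j], dp[i][j−1]):
dp[1][10] = 6. A witness is etttte at positions 1,2,3,4,6,8.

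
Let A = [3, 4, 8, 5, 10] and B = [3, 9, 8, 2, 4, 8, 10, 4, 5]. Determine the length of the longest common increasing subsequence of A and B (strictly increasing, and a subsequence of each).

For each value that appears in both, track the longest common increasing run ending there.
The best achievable length is 4; one witness is 3, 4, 8, 10 (A-positions 1,2,3,5, B-positions 1,5,6,7).

4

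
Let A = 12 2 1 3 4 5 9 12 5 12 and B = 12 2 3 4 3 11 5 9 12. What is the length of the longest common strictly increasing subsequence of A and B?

6

For each value that appears in both, track the longest common increasing run ending there.
The best achievable length is 6; one witness is 2, 3, 4, 5, 9, 12 (A-positions 2,4,5,6,7,8, B-positions 2,3,4,7,8,9).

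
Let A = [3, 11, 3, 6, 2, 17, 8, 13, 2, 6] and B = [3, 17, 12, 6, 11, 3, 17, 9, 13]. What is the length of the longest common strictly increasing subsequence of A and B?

For each value that appears in both, track the longest common increasing run ending there.
The best achievable length is 3; one witness is 3, 6, 17 (A-positions 1,4,6, B-positions 1,4,7).

3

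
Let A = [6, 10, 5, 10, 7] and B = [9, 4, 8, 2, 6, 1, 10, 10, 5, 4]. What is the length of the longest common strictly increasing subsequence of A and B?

2

For each value that appears in both, track the longest common increasing run ending there.
The best achievable length is 2; one witness is 6, 10 (A-positions 1,2, B-positions 5,7).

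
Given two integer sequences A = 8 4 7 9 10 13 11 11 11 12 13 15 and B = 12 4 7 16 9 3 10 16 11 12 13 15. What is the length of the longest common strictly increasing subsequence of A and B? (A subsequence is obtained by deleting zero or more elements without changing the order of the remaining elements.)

8

A longest common strictly increasing subsequence is 4, 7, 9, 10, 11, 12, 13, 15 (length 8); it appears in order in both A and B, and no longer such subsequence exists.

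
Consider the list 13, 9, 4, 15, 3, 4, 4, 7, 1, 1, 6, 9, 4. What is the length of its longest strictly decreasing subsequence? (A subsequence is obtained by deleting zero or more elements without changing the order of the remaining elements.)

Let dp[i] be the longest decreasing subsequence ending at position i. Then dp = [1, 2, 3, 1, 4, 3, 3, 3, 5, 5, 4, 2, 5].
The maximum is 5; one witness is 13, 9, 4, 3, 1 at positions 1,2,3,5,9.

5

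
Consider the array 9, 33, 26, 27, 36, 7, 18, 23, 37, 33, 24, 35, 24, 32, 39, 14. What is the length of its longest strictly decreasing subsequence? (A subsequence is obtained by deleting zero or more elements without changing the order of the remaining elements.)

4

Let dp[i] be the longest decreasing subsequence ending at position i. Then dp = [1, 1, 2, 2, 1, 3, 3, 3, 1, 2, 3, 2, 3, 3, 1, 4].
The maximum is 4; one witness is 33, 26, 18, 14 at positions 2,3,7,16.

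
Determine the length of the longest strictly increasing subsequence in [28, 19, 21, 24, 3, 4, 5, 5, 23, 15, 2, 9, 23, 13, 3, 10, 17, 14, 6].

6

Scanning left to right, the best length ending at each element is: 28→1, 19→1, 21→2, 24→3, 3→1, 4→2, 5→3, 5→3, 23→4, 15→4, 2→1, 9→4, 23→5, 13→5, 3→2, 10→5, 17→6, 14→6, 6→4.
So the longest increasing subsequence has length 6, e.g. 3, 4, 5, 9, 13, 17.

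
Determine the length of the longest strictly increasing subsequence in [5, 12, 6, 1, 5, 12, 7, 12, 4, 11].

4

Scanning left to right, the best length ending at each element is: 5→1, 12→2, 6→2, 1→1, 5→2, 12→3, 7→3, 12→4, 4→2, 11→4.
So the longest increasing subsequence has length 4, e.g. 5, 6, 7, 12.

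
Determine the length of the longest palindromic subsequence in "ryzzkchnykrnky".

Using dp[i][j] = 2 + dp[i+1][j−1] if the ends match, else max(dp[i+1][j], dp[i][j−1]):
dp[1][14] = 7. A witness is yknrnky at positions 2,5,8,11,12,13,14.

7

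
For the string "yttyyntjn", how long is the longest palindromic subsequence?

One longest palindromic subsequence is tyyt (positions 3,4,5,7); it reads the same forward and backward, and the interval DP gives dp[1][9] = 4.

4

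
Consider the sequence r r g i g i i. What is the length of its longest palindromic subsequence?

3

One longest palindromic subsequence is iii (positions 4,6,7); it reads the same forward and backward, and the interval DP gives dp[1][7] = 3.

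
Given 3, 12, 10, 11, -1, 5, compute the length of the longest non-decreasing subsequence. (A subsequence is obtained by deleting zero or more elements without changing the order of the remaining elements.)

Scanning left to right, the best length ending at each element is: 3→1, 12→2, 10→2, 11→3, -1→1, 5→2.
So the longest non-decreasing subsequence has length 3, e.g. 3, 10, 11.

3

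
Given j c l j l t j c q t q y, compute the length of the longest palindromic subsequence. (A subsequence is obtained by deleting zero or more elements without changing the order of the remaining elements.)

Using dp[i][j] = 2 + dp[i+1][j−1] if the ends match, else max(dp[i+1][j], dp[i][j−1]):
dp[1][12] = 5. A witness is cjtjc at positions 2,4,6,7,8.

5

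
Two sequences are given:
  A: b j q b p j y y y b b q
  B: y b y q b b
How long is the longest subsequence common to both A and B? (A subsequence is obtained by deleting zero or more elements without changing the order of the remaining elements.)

4

Backtracking the LCS table gives one alignment: b (A1,B2) → q (A3,B4) → b (A10,B5) → b (A11,B6).
So the longest common subsequence has length 4.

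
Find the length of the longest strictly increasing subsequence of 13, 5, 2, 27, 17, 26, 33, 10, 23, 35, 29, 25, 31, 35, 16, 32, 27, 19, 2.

6

One longest increasing subsequence is 13, 17, 26, 29, 31, 35 (positions 1,5,6,11,13,14), of length 6; no longer one exists.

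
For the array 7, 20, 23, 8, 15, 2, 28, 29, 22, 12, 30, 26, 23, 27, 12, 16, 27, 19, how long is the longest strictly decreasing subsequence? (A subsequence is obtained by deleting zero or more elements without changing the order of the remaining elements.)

Scanning left to right, the best length ending at each element is: 7→1, 20→1, 23→1, 8→2, 15→2, 2→3, 28→1, 29→1, 22→2, 12→3, 30→1, 26→2, 23→3, 27→2, 12→4, 16→4, 27→2, 19→4.
So the longest decreasing subsequence has length 4, e.g. 28, 26, 23, 12.

4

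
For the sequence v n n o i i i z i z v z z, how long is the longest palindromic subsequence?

One longest palindromic subsequence is viiiiv (positions 1,5,6,7,9,11); it reads the same forward and backward, and the interval DP gives dp[1][13] = 6.

6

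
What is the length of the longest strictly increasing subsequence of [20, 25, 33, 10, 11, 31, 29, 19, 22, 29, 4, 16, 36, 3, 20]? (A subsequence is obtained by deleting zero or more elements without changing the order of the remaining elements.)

6

One longest increasing subsequence is 10, 11, 19, 22, 29, 36 (positions 4,5,8,9,10,13), of length 6; no longer one exists.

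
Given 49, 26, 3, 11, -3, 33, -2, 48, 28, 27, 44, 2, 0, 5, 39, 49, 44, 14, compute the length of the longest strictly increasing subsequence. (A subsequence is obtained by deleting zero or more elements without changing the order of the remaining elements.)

6

Let dp[i] be the longest increasing subsequence ending at position i. Then dp = [1, 1, 1, 2, 1, 3, 2, 4, 3, 3, 4, 3, 3, 4, 5, 6, 6, 5].
The maximum is 6; one witness is -3, -2, 2, 5, 39, 49 at positions 5,7,12,14,15,16.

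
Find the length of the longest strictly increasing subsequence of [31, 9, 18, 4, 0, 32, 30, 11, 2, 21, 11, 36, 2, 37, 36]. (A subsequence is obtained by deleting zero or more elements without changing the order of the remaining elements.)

One longest increasing subsequence is 9, 18, 32, 36, 37 (positions 2,3,6,12,14), of length 5; no longer one exists.

5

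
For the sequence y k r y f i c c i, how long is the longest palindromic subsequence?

4

Using dp[i][j] = 2 + dp[i+1][j−1] if the ends match, else max(dp[i+1][j], dp[i][j−1]):
dp[1][9] = 4. A witness is icci at positions 6,7,8,9.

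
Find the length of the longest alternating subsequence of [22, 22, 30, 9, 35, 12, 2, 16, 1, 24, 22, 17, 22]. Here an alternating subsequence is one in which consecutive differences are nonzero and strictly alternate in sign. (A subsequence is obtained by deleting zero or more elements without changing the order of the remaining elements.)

10

Track the best alternating length ending on an up-step vs a down-step at each position: up/down = 1/1, 1/1, 2/1, 1/3, 4/1, 4/5, 1/5, 6/5, 1/7, 8/5, 8/9, 8/9, 10/9.
The maximum over both is 10; one such subsequence is 22, 30, 9, 35, 12, 16, 1, 24, 17, 22.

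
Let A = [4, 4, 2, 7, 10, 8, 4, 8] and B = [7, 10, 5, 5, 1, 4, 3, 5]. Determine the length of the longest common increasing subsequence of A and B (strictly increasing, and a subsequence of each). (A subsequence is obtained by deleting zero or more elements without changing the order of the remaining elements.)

2

For each value that appears in both, track the longest common increasing run ending there.
The best achievable length is 2; one witness is 7, 10 (A-positions 4,5, B-positions 1,2).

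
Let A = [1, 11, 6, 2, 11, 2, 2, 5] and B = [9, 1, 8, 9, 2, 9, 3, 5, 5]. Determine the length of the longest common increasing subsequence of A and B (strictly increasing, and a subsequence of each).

3

For each value that appears in both, track the longest common increasing run ending there.
The best achievable length is 3; one witness is 1, 2, 5 (A-positions 1,4,8, B-positions 2,5,8).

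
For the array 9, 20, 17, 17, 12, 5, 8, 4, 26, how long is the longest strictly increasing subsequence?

One longest increasing subsequence is 9, 20, 26 (positions 1,2,9), of length 3; no longer one exists.

3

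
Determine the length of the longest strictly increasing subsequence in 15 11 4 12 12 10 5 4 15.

Let dp[i] be the longest increasing subsequence ending at position i. Then dp = [1, 1, 1, 2, 2, 2, 2, 1, 3].
The maximum is 3; one witness is 11, 12, 15 at positions 2,4,9.

3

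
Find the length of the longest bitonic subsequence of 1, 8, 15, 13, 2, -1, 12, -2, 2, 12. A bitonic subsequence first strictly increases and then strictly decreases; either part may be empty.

7

One longest bitonic subsequence is 1, 8, 15, 13, 2, -1, -2 (positions 1,2,3,4,5,6,8): it rises to 15 then falls. Length 7 is optimal.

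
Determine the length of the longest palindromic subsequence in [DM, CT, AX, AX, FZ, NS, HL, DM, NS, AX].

5

One longest palindromic subsequence is AX NS DM NS AX (positions 3,6,8,9,10); it reads the same forward and backward, and the interval DP gives dp[1][10] = 5.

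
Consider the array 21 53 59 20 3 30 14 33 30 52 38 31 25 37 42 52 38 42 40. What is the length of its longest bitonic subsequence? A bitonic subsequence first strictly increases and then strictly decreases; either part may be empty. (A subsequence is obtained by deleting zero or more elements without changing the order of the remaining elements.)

Let inc[i] be the LIS ending at i and dec[i] the longest strictly decreasing subsequence starting at i. inc = [1, 2, 3, 1, 1, 2, 2, 3, 3, 4, 4, 4, 3, 5, 6, 7, 6, 7, 7], dec = [3, 5, 5, 2, 1, 2, 1, 3, 2, 4, 3, 2, 1, 1, 2, 3, 1, 2, 1].
max_i inc[i]+dec[i]−1 = 9, with one witness 3, 14, 30, 31, 37, 42, 52, 42, 40.

9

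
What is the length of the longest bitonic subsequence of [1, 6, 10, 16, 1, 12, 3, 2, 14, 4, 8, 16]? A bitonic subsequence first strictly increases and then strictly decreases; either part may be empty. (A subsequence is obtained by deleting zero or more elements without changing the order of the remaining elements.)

7

Let inc[i] be the LIS ending at i and dec[i] the longest strictly decreasing subsequence starting at i. inc = [1, 2, 3, 4, 1, 4, 2, 2, 5, 3, 4, 6], dec = [1, 3, 3, 4, 1, 3, 2, 1, 2, 1, 1, 1].
max_i inc[i]+dec[i]−1 = 7, with one witness 1, 6, 10, 16, 12, 3, 2.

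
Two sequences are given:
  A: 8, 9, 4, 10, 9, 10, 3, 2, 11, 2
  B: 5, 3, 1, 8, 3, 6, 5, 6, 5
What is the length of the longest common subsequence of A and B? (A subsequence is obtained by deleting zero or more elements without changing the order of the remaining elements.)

A longest common subsequence is 8, 3 (length 2); the LCS DP confirms no longer common subsequence exists.

2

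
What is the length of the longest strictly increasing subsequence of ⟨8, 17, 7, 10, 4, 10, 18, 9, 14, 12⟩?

Let dp[i] be the longest increasing subsequence ending at position i. Then dp = [1, 2, 1, 2, 1, 2, 3, 2, 3, 3].
The maximum is 3; one witness is 8, 17, 18 at positions 1,2,7.

3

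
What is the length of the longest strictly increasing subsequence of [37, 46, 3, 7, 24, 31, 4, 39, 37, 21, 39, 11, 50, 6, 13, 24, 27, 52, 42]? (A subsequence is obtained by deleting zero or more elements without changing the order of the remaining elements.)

8

Let dp[i] be the longest increasing subsequence ending at position i. Then dp = [1, 2, 1, 2, 3, 4, 2, 5, 5, 3, 6, 3, 7, 3, 4, 5, 6, 8, 7].
The maximum is 8; one witness is 3, 7, 24, 31, 37, 39, 50, 52 at positions 3,4,5,6,9,11,13,18.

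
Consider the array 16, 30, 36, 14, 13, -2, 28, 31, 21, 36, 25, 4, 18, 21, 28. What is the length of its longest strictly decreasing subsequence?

Scanning left to right, the best length ending at each element is: 16→1, 30→1, 36→1, 14→2, 13→3, -2→4, 28→2, 31→2, 21→3, 36→1, 25→3, 4→4, 18→4, 21→4, 28→3.
So the longest decreasing subsequence has length 4, e.g. 16, 14, 13, -2.

4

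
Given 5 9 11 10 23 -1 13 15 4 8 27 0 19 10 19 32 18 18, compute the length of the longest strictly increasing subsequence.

7

Let dp[i] be the longest increasing subsequence ending at position i. Then dp = [1, 2, 3, 3, 4, 1, 4, 5, 2, 3, 6, 2, 6, 4, 6, 7, 6, 6].
The maximum is 7; one witness is 5, 9, 11, 13, 15, 27, 32 at positions 1,2,3,7,8,11,16.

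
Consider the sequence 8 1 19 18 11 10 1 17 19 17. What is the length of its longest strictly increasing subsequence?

Scanning left to right, the best length ending at each element is: 8→1, 1→1, 19→2, 18→2, 11→2, 10→2, 1→1, 17→3, 19→4, 17→3.
So the longest increasing subsequence has length 4, e.g. 8, 11, 17, 19.

4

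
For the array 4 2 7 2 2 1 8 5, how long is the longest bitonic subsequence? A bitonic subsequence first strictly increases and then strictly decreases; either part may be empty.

4

Let inc[i] be the LIS ending at i and dec[i] the longest strictly decreasing subsequence starting at i. inc = [1, 1, 2, 1, 1, 1, 3, 2], dec = [3, 2, 3, 2, 2, 1, 2, 1].
max_i inc[i]+dec[i]−1 = 4, with one witness 4, 7, 2, 1.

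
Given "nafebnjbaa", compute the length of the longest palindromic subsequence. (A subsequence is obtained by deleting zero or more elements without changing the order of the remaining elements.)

Using dp[i][j] = 2 + dp[i+1][j−1] if the ends match, else max(dp[i+1][j], dp[i][j−1]):
dp[1][10] = 5. A witness is abjba at positions 2,5,7,8,10.

5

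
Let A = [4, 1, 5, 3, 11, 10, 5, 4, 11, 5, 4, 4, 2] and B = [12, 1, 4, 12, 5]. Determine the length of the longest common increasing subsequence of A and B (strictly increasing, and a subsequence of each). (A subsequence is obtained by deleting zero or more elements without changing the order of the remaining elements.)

For each value that appears in both, track the longest common increasing run ending there.
The best achievable length is 3; one witness is 1, 4, 5 (A-positions 2,8,10, B-positions 2,3,5).

3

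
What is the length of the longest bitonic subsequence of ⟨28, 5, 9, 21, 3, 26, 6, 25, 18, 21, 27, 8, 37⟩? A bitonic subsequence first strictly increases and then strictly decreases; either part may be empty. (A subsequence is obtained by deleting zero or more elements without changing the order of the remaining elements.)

One longest bitonic subsequence is 5, 9, 21, 26, 25, 21, 8 (positions 2,3,4,6,8,10,12): it rises to 26 then falls. Length 7 is optimal.

7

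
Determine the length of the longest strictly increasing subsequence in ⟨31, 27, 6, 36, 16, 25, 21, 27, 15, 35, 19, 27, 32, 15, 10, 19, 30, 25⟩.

5

Let dp[i] be the longest increasing subsequence ending at position i. Then dp = [1, 1, 1, 2, 2, 3, 3, 4, 2, 5, 3, 4, 5, 2, 2, 3, 5, 4].
The maximum is 5; one witness is 6, 16, 25, 27, 35 at positions 3,5,6,8,10.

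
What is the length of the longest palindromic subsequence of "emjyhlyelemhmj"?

One longest palindromic subsequence is jhelehj (positions 3,5,8,9,10,12,14); it reads the same forward and backward, and the interval DP gives dp[1][14] = 7.

7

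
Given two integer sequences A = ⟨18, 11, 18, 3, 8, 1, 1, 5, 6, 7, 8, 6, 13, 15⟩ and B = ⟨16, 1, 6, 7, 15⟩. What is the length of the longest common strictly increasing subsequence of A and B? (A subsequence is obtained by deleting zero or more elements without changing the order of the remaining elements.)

A longest common strictly increasing subsequence is 1, 6, 7, 15 (length 4); it appears in order in both A and B, and no longer such subsequence exists.

4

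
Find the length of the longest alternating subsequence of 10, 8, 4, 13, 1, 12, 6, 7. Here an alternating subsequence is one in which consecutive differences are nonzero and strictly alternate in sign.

A longest alternating subsequence is 10, 8, 13, 1, 12, 6, 7 (positions 1,2,4,5,6,7,8); its 6 consecutive differences strictly alternate in sign, and length 7 is optimal.

7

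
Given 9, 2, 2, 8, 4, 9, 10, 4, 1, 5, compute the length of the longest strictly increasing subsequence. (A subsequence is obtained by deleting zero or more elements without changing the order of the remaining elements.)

Scanning left to right, the best length ending at each element is: 9→1, 2→1, 2→1, 8→2, 4→2, 9→3, 10→4, 4→2, 1→1, 5→3.
So the longest increasing subsequence has length 4, e.g. 2, 8, 9, 10.

4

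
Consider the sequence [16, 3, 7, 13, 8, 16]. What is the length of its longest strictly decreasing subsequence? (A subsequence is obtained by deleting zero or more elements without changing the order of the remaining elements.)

3

Scanning left to right, the best length ending at each element is: 16→1, 3→2, 7→2, 13→2, 8→3, 16→1.
So the longest decreasing subsequence has length 3, e.g. 16, 13, 8.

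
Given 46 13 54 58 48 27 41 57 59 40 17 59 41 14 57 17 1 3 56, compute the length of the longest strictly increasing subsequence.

One longest increasing subsequence is 13, 27, 41, 57, 59 (positions 2,6,7,8,9), of length 5; no longer one exists.

5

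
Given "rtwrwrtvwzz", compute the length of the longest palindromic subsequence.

Using dp[i][j] = 2 + dp[i+1][j−1] if the ends match, else max(dp[i+1][j], dp[i][j−1]):
dp[1][11] = 5. A witness is wrwrw at positions 3,4,5,6,9.

5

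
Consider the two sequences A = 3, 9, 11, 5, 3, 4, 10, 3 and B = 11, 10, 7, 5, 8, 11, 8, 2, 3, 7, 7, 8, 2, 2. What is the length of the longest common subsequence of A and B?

Backtracking the LCS table gives one alignment: 11 (A3,B1) → 5 (A4,B4) → 3 (A5,B9).
So the longest common subsequence has length 3.

3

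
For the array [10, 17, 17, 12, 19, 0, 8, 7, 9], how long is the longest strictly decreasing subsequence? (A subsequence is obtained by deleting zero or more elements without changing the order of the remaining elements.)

4

Scanning left to right, the best length ending at each element is: 10→1, 17→1, 17→1, 12→2, 19→1, 0→3, 8→3, 7→4, 9→3.
So the longest decreasing subsequence has length 4, e.g. 17, 12, 8, 7.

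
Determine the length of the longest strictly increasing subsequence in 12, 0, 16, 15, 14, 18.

Scanning left to right, the best length ending at each element is: 12→1, 0→1, 16→2, 15→2, 14→2, 18→3.
So the longest increasing subsequence has length 3, e.g. 12, 16, 18.

3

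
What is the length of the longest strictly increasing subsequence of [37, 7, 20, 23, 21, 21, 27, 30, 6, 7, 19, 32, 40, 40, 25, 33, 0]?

Let dp[i] be the longest increasing subsequence ending at position i. Then dp = [1, 1, 2, 3, 3, 3, 4, 5, 1, 2, 3, 6, 7, 7, 4, 7, 1].
The maximum is 7; one witness is 7, 20, 23, 27, 30, 32, 40 at positions 2,3,4,7,8,12,13.

7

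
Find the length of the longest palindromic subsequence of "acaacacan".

7

One longest palindromic subsequence is acacaca (positions 1,2,3,5,6,7,8); it reads the same forward and backward, and the interval DP gives dp[1][9] = 7.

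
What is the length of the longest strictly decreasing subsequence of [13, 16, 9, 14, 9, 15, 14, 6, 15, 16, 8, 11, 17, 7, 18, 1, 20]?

Scanning left to right, the best length ending at each element is: 13→1, 16→1, 9→2, 14→2, 9→3, 15→2, 14→3, 6→4, 15→2, 16→1, 8→4, 11→4, 17→1, 7→5, 18→1, 1→6, 20→1.
So the longest decreasing subsequence has length 6, e.g. 16, 14, 9, 8, 7, 1.

6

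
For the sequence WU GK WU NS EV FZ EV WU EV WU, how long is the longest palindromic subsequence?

One longest palindromic subsequence is WU WU EV FZ EV WU WU (positions 1,3,5,6,7,8,10); it reads the same forward and backward, and the interval DP gives dp[1][10] = 7.

7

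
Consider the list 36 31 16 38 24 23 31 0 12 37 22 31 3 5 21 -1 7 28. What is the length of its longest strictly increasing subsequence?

Let dp[i] be the longest increasing subsequence ending at position i. Then dp = [1, 1, 1, 2, 2, 2, 3, 1, 2, 4, 3, 4, 2, 3, 4, 1, 4, 5].
The maximum is 5; one witness is 0, 3, 5, 21, 28 at positions 8,13,14,15,18.

5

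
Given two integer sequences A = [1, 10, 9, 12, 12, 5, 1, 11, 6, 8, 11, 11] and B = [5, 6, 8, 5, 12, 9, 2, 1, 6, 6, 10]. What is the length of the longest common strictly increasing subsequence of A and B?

For each value that appears in both, track the longest common increasing run ending there.
The best achievable length is 3; one witness is 5, 6, 8 (A-positions 6,9,10, B-positions 1,2,3).

3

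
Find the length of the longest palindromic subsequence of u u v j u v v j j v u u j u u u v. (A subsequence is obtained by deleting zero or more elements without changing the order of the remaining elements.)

12

One longest palindromic subsequence is uujuvjjvujuu (positions 1,2,4,5,7,8,9,10,12,13,15,16); it reads the same forward and backward, and the interval DP gives dp[1][17] = 12.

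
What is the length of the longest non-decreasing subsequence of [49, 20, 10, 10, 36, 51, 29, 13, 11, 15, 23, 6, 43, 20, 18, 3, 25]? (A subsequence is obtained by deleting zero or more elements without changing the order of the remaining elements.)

Let dp[i] be the longest non-decreasing subsequence ending at position i. Then dp = [1, 1, 1, 2, 3, 4, 3, 3, 3, 4, 5, 1, 6, 5, 5, 1, 6].
The maximum is 6; one witness is 10, 10, 13, 15, 23, 43 at positions 3,4,8,10,11,13.

6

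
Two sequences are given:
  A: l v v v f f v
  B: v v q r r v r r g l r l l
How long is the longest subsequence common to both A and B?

3

Backtracking the LCS table gives one alignment: v (A2,B1) → v (A3,B2) → v (A4,B6).
So the longest common subsequence has length 3.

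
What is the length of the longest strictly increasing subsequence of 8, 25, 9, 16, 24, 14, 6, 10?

4

Scanning left to right, the best length ending at each element is: 8→1, 25→2, 9→2, 16→3, 24→4, 14→3, 6→1, 10→3.
So the longest increasing subsequence has length 4, e.g. 8, 9, 16, 24.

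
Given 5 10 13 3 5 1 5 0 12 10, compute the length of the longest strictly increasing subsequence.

3

Let dp[i] be the longest increasing subsequence ending at position i. Then dp = [1, 2, 3, 1, 2, 1, 2, 1, 3, 3].
The maximum is 3; one witness is 5, 10, 13 at positions 1,2,3.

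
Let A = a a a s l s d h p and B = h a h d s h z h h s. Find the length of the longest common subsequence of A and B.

Backtracking the LCS table gives one alignment: a (A1,B2) → s (A4,B5) → s (A6,B10).
So the longest common subsequence has length 3.

3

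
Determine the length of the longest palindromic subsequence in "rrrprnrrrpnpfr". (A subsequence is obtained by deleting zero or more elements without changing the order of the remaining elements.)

One longest palindromic subsequence is rpnrrrnpr (positions 1,4,6,7,8,9,11,12,14); it reads the same forward and backward, and the interval DP gives dp[1][14] = 9.

9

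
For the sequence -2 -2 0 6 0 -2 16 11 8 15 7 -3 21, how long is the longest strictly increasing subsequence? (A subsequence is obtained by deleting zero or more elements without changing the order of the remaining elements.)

6

Scanning left to right, the best length ending at each element is: -2→1, -2→1, 0→2, 6→3, 0→2, -2→1, 16→4, 11→4, 8→4, 15→5, 7→4, -3→1, 21→6.
So the longest increasing subsequence has length 6, e.g. -2, 0, 6, 11, 15, 21.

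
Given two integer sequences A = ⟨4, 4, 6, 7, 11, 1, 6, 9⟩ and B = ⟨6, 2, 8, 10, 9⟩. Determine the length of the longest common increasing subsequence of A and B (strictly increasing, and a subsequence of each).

For each value that appears in both, track the longest common increasing run ending there.
The best achievable length is 2; one witness is 6, 9 (A-positions 3,8, B-positions 1,5).

2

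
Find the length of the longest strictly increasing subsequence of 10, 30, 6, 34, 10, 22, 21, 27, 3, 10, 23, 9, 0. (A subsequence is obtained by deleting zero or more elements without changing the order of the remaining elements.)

4

One longest increasing subsequence is 6, 10, 22, 27 (positions 3,5,6,8), of length 4; no longer one exists.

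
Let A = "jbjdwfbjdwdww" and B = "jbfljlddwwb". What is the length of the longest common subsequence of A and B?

A longest common subsequence is jbfjddww (length 8); the LCS DP confirms no longer common subsequence exists.

8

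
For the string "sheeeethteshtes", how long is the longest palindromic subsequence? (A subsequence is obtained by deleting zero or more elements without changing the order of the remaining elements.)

One longest palindromic subsequence is sethshtes (positions 1,3,7,8,11,12,13,14,15); it reads the same forward and backward, and the interval DP gives dp[1][15] = 9.

9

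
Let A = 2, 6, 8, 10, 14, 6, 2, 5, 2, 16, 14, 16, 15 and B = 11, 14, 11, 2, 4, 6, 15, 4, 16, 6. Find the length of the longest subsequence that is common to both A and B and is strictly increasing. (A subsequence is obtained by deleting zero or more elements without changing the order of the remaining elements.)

3

For each value that appears in both, track the longest common increasing run ending there.
The best achievable length is 3; one witness is 2, 6, 15 (A-positions 1,2,13, B-positions 4,6,7).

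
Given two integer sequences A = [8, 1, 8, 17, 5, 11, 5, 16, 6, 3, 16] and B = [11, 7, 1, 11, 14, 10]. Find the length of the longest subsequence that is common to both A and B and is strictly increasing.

For each value that appears in both, track the longest common increasing run ending there.
The best achievable length is 2; one witness is 1, 11 (A-positions 2,6, B-positions 3,4).

2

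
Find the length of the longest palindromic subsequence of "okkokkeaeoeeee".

7

Using dp[i][j] = 2 + dp[i+1][j−1] if the ends match, else max(dp[i+1][j], dp[i][j−1]):
dp[1][14] = 7. A witness is okkokko at positions 1,2,3,4,5,6,10.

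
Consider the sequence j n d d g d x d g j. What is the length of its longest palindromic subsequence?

7

Using dp[i][j] = 2 + dp[i+1][j−1] if the ends match, else max(dp[i+1][j], dp[i][j−1]):
dp[1][10] = 7. A witness is jgdxdgj at positions 1,5,6,7,8,9,10.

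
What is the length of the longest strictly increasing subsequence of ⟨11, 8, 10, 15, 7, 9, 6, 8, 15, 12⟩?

3

Scanning left to right, the best length ending at each element is: 11→1, 8→1, 10→2, 15→3, 7→1, 9→2, 6→1, 8→2, 15→3, 12→3.
So the longest increasing subsequence has length 3, e.g. 8, 10, 15.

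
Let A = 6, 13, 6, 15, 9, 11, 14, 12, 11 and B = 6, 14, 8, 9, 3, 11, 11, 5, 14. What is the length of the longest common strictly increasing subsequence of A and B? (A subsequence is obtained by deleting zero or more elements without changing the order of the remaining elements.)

For each value that appears in both, track the longest common increasing run ending there.
The best achievable length is 4; one witness is 6, 9, 11, 14 (A-positions 1,5,6,7, B-positions 1,4,6,9).

4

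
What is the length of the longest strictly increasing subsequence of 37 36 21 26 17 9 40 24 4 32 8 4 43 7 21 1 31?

Scanning left to right, the best length ending at each element is: 37→1, 36→1, 21→1, 26→2, 17→1, 9→1, 40→3, 24→2, 4→1, 32→3, 8→2, 4→1, 43→4, 7→2, 21→3, 1→1, 31→4.
So the longest increasing subsequence has length 4, e.g. 21, 26, 40, 43.

4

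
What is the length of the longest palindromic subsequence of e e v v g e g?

4

One longest palindromic subsequence is evve (positions 2,3,4,6); it reads the same forward and backward, and the interval DP gives dp[1][7] = 4.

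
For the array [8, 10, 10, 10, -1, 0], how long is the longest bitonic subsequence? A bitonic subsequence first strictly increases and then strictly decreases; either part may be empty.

Let inc[i] be the LIS ending at i and dec[i] the longest strictly decreasing subsequence starting at i. inc = [1, 2, 2, 2, 1, 2], dec = [2, 2, 2, 2, 1, 1].
max_i inc[i]+dec[i]−1 = 3, with one witness 8, 10, 0.

3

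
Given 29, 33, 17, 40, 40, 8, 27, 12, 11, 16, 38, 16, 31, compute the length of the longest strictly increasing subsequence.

4

One longest increasing subsequence is 8, 12, 16, 38 (positions 6,8,10,11), of length 4; no longer one exists.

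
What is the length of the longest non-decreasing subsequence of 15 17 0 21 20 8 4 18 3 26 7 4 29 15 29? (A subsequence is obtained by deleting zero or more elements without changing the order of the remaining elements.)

Scanning left to right, the best length ending at each element is: 15→1, 17→2, 0→1, 21→3, 20→3, 8→2, 4→2, 18→3, 3→2, 26→4, 7→3, 4→3, 29→5, 15→4, 29→6.
So the longest non-decreasing subsequence has length 6, e.g. 15, 17, 21, 26, 29, 29.

6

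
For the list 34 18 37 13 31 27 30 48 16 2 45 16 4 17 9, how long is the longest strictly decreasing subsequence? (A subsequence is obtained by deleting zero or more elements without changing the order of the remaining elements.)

5

Let dp[i] be the longest decreasing subsequence ending at position i. Then dp = [1, 2, 1, 3, 2, 3, 3, 1, 4, 5, 2, 4, 5, 4, 5].
The maximum is 5; one witness is 34, 31, 27, 16, 2 at positions 1,5,6,9,10.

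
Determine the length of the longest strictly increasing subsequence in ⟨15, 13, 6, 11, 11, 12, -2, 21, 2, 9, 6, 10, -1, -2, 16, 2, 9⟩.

Let dp[i] be the longest increasing subsequence ending at position i. Then dp = [1, 1, 1, 2, 2, 3, 1, 4, 2, 3, 3, 4, 2, 1, 5, 3, 4].
The maximum is 5; one witness is -2, 2, 9, 10, 16 at positions 7,9,10,12,15.

5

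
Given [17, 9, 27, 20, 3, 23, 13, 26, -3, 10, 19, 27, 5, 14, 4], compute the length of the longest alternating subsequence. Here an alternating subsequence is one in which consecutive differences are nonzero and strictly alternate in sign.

A longest alternating subsequence is 17, 9, 27, 20, 23, 13, 26, -3, 10, 5, 14, 4 (positions 1,2,3,4,6,7,8,9,10,13,14,15); its 11 consecutive differences strictly alternate in sign, and length 12 is optimal.

12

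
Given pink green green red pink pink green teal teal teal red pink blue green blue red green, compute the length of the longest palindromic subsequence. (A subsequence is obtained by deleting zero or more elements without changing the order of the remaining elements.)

One longest palindromic subsequence is green red green teal teal teal green red green (positions 2,4,7,8,9,10,14,16,17); it reads the same forward and backward, and the interval DP gives dp[1][17] = 9.

9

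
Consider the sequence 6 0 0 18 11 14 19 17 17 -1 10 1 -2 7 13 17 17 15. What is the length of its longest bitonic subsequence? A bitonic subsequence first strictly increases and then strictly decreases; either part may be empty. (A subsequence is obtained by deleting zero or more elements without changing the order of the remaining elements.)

8

One longest bitonic subsequence is 6, 11, 14, 19, 17, 10, 1, -2 (positions 1,5,6,7,9,11,12,13): it rises to 19 then falls. Length 8 is optimal.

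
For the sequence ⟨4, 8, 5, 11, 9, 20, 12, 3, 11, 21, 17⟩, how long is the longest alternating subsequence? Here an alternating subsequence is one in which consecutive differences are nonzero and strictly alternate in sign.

9

Track the best alternating length ending on an up-step vs a down-step at each position: up/down = 1/1, 2/1, 2/3, 4/1, 4/5, 6/1, 6/7, 1/7, 8/7, 8/1, 8/9.
The maximum over both is 9; one such subsequence is 4, 8, 5, 11, 9, 20, 12, 21, 17.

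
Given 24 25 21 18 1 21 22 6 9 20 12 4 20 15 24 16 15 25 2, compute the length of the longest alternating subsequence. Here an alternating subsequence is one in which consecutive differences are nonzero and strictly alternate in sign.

13

Track the best alternating length ending on an up-step vs a down-step at each position: up/down = 1/1, 2/1, 1/3, 1/3, 1/3, 4/3, 4/3, 4/5, 6/5, 6/5, 6/7, 4/7, 8/5, 8/9, 10/3, 10/11, 8/11, 12/1, 4/13.
The maximum over both is 13; one such subsequence is 24, 25, 18, 21, 6, 20, 12, 20, 15, 24, 16, 25, 2.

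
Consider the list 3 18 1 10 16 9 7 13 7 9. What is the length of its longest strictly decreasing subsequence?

4

Let dp[i] be the longest decreasing subsequence ending at position i. Then dp = [1, 1, 2, 2, 2, 3, 4, 3, 4, 4].
The maximum is 4; one witness is 18, 10, 9, 7 at positions 2,4,6,7.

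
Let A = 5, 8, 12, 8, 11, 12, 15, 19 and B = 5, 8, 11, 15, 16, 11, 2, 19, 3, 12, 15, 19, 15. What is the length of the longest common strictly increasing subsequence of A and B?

For each value that appears in both, track the longest common increasing run ending there.
The best achievable length is 6; one witness is 5, 8, 11, 12, 15, 19 (A-positions 1,2,5,6,7,8, B-positions 1,2,3,10,11,12).

6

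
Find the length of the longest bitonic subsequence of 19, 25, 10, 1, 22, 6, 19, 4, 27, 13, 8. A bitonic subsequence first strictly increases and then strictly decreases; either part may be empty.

Let inc[i] be the LIS ending at i and dec[i] the longest strictly decreasing subsequence starting at i. inc = [1, 2, 1, 1, 2, 2, 3, 2, 4, 3, 3], dec = [4, 5, 3, 1, 4, 2, 3, 1, 3, 2, 1].
max_i inc[i]+dec[i]−1 = 6, with one witness 19, 25, 22, 19, 13, 8.

6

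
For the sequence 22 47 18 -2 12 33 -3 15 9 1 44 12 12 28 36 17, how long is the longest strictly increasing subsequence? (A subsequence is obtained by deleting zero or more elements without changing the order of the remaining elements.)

5

Let dp[i] be the longest increasing subsequence ending at position i. Then dp = [1, 2, 1, 1, 2, 3, 1, 3, 2, 2, 4, 3, 3, 4, 5, 4].
The maximum is 5; one witness is -2, 12, 15, 28, 36 at positions 4,5,8,14,15.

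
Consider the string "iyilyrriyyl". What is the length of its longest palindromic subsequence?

Using dp[i][j] = 2 + dp[i+1][j−1] if the ends match, else max(dp[i+1][j], dp[i][j−1]):
dp[1][11] = 6. A witness is lyrryl at positions 4,5,6,7,10,11.

6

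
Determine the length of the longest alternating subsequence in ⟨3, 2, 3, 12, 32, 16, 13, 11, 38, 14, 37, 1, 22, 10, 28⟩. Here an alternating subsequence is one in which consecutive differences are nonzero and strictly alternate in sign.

11

Track the best alternating length ending on an up-step vs a down-step at each position: up/down = 1/1, 1/2, 3/1, 3/1, 3/1, 3/4, 3/4, 3/4, 5/1, 5/6, 7/6, 1/8, 9/8, 9/10, 11/8.
The maximum over both is 11; one such subsequence is 3, 2, 32, 16, 38, 14, 37, 1, 22, 10, 28.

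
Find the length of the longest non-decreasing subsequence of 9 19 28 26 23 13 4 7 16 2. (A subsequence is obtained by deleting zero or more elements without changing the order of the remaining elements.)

3

Scanning left to right, the best length ending at each element is: 9→1, 19→2, 28→3, 26→3, 23→3, 13→2, 4→1, 7→2, 16→3, 2→1.
So the longest non-decreasing subsequence has length 3, e.g. 9, 19, 28.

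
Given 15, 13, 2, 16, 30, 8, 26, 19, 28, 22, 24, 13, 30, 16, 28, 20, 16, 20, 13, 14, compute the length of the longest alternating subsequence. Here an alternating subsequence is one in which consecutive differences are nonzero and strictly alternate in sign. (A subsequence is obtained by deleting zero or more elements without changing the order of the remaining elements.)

Track the best alternating length ending on an up-step vs a down-step at each position: up/down = 1/1, 1/2, 1/2, 3/1, 3/1, 3/4, 5/4, 5/6, 7/4, 7/8, 9/8, 5/10, 11/1, 11/12, 13/12, 13/14, 11/14, 15/14, 5/16, 17/16.
The maximum over both is 17; one such subsequence is 15, 13, 16, 8, 26, 19, 28, 22, 24, 13, 30, 16, 28, 16, 20, 13, 14.

17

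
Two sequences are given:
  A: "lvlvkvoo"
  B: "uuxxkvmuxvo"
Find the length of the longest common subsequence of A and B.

Backtracking the LCS table gives one alignment: v (A2,B6) → v (A6,B10) → o (A8,B11).
So the longest common subsequence has length 3.

3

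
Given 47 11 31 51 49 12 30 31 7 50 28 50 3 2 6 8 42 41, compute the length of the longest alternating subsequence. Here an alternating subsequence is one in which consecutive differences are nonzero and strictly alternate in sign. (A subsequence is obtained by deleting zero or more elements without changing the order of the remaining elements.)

12

Track the best alternating length ending on an up-step vs a down-step at each position: up/down = 1/1, 1/2, 3/2, 3/1, 3/4, 3/4, 5/4, 5/4, 1/6, 7/4, 7/8, 9/4, 1/10, 1/10, 11/10, 11/10, 11/10, 11/12.
The maximum over both is 12; one such subsequence is 47, 11, 31, 12, 30, 7, 50, 28, 50, 3, 42, 41.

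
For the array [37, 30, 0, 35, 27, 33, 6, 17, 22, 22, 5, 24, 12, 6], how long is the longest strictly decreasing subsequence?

6

Let dp[i] be the longest decreasing subsequence ending at position i. Then dp = [1, 2, 3, 2, 3, 3, 4, 4, 4, 4, 5, 4, 5, 6].
The maximum is 6; one witness is 37, 30, 27, 17, 12, 6 at positions 1,2,5,8,13,14.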